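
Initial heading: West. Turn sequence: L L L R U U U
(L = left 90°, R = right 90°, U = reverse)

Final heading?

Start: West
  L (left (90° counter-clockwise)) -> South
  L (left (90° counter-clockwise)) -> East
  L (left (90° counter-clockwise)) -> North
  R (right (90° clockwise)) -> East
  U (U-turn (180°)) -> West
  U (U-turn (180°)) -> East
  U (U-turn (180°)) -> West
Final: West

Answer: Final heading: West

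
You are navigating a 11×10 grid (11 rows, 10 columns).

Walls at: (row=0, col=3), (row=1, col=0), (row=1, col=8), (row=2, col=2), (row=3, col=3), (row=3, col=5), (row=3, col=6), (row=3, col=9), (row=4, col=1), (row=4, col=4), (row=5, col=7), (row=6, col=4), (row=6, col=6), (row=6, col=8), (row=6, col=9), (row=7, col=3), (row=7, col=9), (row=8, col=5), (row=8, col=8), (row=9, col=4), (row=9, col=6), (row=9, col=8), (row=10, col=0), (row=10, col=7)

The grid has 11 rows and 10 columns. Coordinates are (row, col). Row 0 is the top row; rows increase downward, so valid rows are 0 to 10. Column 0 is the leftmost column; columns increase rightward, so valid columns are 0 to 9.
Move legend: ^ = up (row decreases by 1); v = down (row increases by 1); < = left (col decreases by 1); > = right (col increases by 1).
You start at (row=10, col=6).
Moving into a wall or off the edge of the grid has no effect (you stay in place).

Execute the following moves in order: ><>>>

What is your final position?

Answer: Final position: (row=10, col=6)

Derivation:
Start: (row=10, col=6)
  > (right): blocked, stay at (row=10, col=6)
  < (left): (row=10, col=6) -> (row=10, col=5)
  > (right): (row=10, col=5) -> (row=10, col=6)
  > (right): blocked, stay at (row=10, col=6)
  > (right): blocked, stay at (row=10, col=6)
Final: (row=10, col=6)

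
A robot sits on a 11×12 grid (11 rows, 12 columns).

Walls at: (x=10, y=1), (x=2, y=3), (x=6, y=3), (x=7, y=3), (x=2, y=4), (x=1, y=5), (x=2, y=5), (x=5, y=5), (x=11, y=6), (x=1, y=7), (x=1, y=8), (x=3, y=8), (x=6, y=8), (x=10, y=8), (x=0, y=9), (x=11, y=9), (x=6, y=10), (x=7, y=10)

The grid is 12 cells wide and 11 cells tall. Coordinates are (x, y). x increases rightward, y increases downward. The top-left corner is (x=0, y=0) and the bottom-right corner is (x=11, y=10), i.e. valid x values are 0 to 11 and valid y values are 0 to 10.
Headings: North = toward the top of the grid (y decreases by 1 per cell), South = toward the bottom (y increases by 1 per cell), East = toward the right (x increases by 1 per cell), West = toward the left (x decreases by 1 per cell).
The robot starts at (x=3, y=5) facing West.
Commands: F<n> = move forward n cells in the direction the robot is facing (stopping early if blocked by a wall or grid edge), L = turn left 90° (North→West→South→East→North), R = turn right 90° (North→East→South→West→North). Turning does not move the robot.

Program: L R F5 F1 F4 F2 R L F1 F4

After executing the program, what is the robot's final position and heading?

Answer: Final position: (x=3, y=5), facing West

Derivation:
Start: (x=3, y=5), facing West
  L: turn left, now facing South
  R: turn right, now facing West
  F5: move forward 0/5 (blocked), now at (x=3, y=5)
  F1: move forward 0/1 (blocked), now at (x=3, y=5)
  F4: move forward 0/4 (blocked), now at (x=3, y=5)
  F2: move forward 0/2 (blocked), now at (x=3, y=5)
  R: turn right, now facing North
  L: turn left, now facing West
  F1: move forward 0/1 (blocked), now at (x=3, y=5)
  F4: move forward 0/4 (blocked), now at (x=3, y=5)
Final: (x=3, y=5), facing West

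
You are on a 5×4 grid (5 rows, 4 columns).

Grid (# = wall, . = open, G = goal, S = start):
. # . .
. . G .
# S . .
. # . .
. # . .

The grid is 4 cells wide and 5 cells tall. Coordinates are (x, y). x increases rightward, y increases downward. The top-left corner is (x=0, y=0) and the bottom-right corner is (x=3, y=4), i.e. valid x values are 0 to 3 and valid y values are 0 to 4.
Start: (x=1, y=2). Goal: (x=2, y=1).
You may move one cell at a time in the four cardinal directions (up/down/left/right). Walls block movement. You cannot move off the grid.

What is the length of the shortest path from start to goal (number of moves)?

BFS from (x=1, y=2) until reaching (x=2, y=1):
  Distance 0: (x=1, y=2)
  Distance 1: (x=1, y=1), (x=2, y=2)
  Distance 2: (x=0, y=1), (x=2, y=1), (x=3, y=2), (x=2, y=3)  <- goal reached here
One shortest path (2 moves): (x=1, y=2) -> (x=2, y=2) -> (x=2, y=1)

Answer: Shortest path length: 2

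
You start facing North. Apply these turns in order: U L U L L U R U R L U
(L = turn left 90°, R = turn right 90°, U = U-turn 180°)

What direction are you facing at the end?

Start: North
  U (U-turn (180°)) -> South
  L (left (90° counter-clockwise)) -> East
  U (U-turn (180°)) -> West
  L (left (90° counter-clockwise)) -> South
  L (left (90° counter-clockwise)) -> East
  U (U-turn (180°)) -> West
  R (right (90° clockwise)) -> North
  U (U-turn (180°)) -> South
  R (right (90° clockwise)) -> West
  L (left (90° counter-clockwise)) -> South
  U (U-turn (180°)) -> North
Final: North

Answer: Final heading: North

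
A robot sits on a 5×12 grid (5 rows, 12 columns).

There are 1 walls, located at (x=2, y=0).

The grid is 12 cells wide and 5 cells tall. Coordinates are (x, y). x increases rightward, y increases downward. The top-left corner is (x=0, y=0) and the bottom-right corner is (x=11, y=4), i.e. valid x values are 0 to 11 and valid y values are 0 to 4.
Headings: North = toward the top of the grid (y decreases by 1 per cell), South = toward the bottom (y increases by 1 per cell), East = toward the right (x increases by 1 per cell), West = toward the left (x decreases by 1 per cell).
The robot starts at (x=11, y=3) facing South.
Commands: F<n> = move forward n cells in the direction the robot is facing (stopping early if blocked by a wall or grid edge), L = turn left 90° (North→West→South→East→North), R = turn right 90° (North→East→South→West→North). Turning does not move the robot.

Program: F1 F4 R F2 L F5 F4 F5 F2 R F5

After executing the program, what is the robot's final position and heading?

Start: (x=11, y=3), facing South
  F1: move forward 1, now at (x=11, y=4)
  F4: move forward 0/4 (blocked), now at (x=11, y=4)
  R: turn right, now facing West
  F2: move forward 2, now at (x=9, y=4)
  L: turn left, now facing South
  F5: move forward 0/5 (blocked), now at (x=9, y=4)
  F4: move forward 0/4 (blocked), now at (x=9, y=4)
  F5: move forward 0/5 (blocked), now at (x=9, y=4)
  F2: move forward 0/2 (blocked), now at (x=9, y=4)
  R: turn right, now facing West
  F5: move forward 5, now at (x=4, y=4)
Final: (x=4, y=4), facing West

Answer: Final position: (x=4, y=4), facing West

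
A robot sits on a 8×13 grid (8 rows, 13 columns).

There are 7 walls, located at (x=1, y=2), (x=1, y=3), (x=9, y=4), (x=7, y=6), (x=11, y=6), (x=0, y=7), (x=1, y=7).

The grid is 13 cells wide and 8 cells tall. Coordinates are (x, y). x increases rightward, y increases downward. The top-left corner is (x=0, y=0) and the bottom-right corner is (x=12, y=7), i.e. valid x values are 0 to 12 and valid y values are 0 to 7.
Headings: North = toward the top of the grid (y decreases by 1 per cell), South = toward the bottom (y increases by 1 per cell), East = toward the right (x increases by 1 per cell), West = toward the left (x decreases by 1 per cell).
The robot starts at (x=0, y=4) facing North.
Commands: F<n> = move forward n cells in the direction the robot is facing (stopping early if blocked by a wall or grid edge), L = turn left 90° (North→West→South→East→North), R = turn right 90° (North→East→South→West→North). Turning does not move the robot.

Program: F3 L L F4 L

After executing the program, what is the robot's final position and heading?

Answer: Final position: (x=0, y=5), facing East

Derivation:
Start: (x=0, y=4), facing North
  F3: move forward 3, now at (x=0, y=1)
  L: turn left, now facing West
  L: turn left, now facing South
  F4: move forward 4, now at (x=0, y=5)
  L: turn left, now facing East
Final: (x=0, y=5), facing East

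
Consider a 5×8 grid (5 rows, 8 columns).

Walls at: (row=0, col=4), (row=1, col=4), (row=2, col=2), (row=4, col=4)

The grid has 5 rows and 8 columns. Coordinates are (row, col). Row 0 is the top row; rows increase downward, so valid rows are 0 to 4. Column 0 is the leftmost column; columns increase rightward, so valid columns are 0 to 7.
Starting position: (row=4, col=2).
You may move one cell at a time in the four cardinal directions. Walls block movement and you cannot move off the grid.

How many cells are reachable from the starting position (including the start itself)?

BFS flood-fill from (row=4, col=2):
  Distance 0: (row=4, col=2)
  Distance 1: (row=3, col=2), (row=4, col=1), (row=4, col=3)
  Distance 2: (row=3, col=1), (row=3, col=3), (row=4, col=0)
  Distance 3: (row=2, col=1), (row=2, col=3), (row=3, col=0), (row=3, col=4)
  Distance 4: (row=1, col=1), (row=1, col=3), (row=2, col=0), (row=2, col=4), (row=3, col=5)
  Distance 5: (row=0, col=1), (row=0, col=3), (row=1, col=0), (row=1, col=2), (row=2, col=5), (row=3, col=6), (row=4, col=5)
  Distance 6: (row=0, col=0), (row=0, col=2), (row=1, col=5), (row=2, col=6), (row=3, col=7), (row=4, col=6)
  Distance 7: (row=0, col=5), (row=1, col=6), (row=2, col=7), (row=4, col=7)
  Distance 8: (row=0, col=6), (row=1, col=7)
  Distance 9: (row=0, col=7)
Total reachable: 36 (grid has 36 open cells total)

Answer: Reachable cells: 36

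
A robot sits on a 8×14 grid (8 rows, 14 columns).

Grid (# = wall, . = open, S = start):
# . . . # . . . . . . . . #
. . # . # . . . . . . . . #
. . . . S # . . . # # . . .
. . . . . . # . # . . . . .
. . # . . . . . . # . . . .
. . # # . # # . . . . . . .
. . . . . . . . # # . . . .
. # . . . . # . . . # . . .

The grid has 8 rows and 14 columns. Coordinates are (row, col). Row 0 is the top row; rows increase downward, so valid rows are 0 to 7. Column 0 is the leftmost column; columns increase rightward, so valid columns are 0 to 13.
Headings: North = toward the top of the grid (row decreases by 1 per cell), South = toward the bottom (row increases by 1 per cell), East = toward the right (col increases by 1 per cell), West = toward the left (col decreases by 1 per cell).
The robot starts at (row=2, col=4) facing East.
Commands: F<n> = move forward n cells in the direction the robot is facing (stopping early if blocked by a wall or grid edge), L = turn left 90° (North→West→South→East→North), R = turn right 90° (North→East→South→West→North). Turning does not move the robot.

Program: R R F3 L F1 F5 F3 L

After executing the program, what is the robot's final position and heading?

Start: (row=2, col=4), facing East
  R: turn right, now facing South
  R: turn right, now facing West
  F3: move forward 3, now at (row=2, col=1)
  L: turn left, now facing South
  F1: move forward 1, now at (row=3, col=1)
  F5: move forward 3/5 (blocked), now at (row=6, col=1)
  F3: move forward 0/3 (blocked), now at (row=6, col=1)
  L: turn left, now facing East
Final: (row=6, col=1), facing East

Answer: Final position: (row=6, col=1), facing East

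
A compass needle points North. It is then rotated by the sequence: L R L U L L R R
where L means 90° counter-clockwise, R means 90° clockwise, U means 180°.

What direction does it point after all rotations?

Answer: Final heading: East

Derivation:
Start: North
  L (left (90° counter-clockwise)) -> West
  R (right (90° clockwise)) -> North
  L (left (90° counter-clockwise)) -> West
  U (U-turn (180°)) -> East
  L (left (90° counter-clockwise)) -> North
  L (left (90° counter-clockwise)) -> West
  R (right (90° clockwise)) -> North
  R (right (90° clockwise)) -> East
Final: East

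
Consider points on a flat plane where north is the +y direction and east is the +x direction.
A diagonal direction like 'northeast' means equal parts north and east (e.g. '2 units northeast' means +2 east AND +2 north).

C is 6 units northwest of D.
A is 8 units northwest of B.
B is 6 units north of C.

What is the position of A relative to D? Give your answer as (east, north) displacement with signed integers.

Answer: A is at (east=-14, north=20) relative to D.

Derivation:
Place D at the origin (east=0, north=0).
  C is 6 units northwest of D: delta (east=-6, north=+6); C at (east=-6, north=6).
  B is 6 units north of C: delta (east=+0, north=+6); B at (east=-6, north=12).
  A is 8 units northwest of B: delta (east=-8, north=+8); A at (east=-14, north=20).
Therefore A relative to D: (east=-14, north=20).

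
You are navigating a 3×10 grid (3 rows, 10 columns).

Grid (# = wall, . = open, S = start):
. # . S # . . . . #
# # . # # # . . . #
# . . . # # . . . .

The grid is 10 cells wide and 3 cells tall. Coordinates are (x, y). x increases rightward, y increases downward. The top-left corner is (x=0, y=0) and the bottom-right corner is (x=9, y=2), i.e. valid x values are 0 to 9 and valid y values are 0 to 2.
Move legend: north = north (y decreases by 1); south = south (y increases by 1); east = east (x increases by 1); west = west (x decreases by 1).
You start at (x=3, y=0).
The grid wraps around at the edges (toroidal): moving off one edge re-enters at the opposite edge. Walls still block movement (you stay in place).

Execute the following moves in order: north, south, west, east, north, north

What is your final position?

Answer: Final position: (x=3, y=2)

Derivation:
Start: (x=3, y=0)
  north (north): (x=3, y=0) -> (x=3, y=2)
  south (south): (x=3, y=2) -> (x=3, y=0)
  west (west): (x=3, y=0) -> (x=2, y=0)
  east (east): (x=2, y=0) -> (x=3, y=0)
  north (north): (x=3, y=0) -> (x=3, y=2)
  north (north): blocked, stay at (x=3, y=2)
Final: (x=3, y=2)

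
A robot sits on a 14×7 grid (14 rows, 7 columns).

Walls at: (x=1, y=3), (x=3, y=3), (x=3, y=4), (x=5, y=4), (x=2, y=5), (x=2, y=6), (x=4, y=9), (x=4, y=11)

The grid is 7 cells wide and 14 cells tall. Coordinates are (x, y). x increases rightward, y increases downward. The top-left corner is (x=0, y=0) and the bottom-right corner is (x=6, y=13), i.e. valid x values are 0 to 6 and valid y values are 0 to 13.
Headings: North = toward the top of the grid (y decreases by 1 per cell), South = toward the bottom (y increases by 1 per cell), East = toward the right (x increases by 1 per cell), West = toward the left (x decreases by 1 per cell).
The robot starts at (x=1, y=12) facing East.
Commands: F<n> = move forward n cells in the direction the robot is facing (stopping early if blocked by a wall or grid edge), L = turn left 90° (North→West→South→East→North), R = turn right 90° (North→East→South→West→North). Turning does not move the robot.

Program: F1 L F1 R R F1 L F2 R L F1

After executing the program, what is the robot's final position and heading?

Answer: Final position: (x=5, y=12), facing East

Derivation:
Start: (x=1, y=12), facing East
  F1: move forward 1, now at (x=2, y=12)
  L: turn left, now facing North
  F1: move forward 1, now at (x=2, y=11)
  R: turn right, now facing East
  R: turn right, now facing South
  F1: move forward 1, now at (x=2, y=12)
  L: turn left, now facing East
  F2: move forward 2, now at (x=4, y=12)
  R: turn right, now facing South
  L: turn left, now facing East
  F1: move forward 1, now at (x=5, y=12)
Final: (x=5, y=12), facing East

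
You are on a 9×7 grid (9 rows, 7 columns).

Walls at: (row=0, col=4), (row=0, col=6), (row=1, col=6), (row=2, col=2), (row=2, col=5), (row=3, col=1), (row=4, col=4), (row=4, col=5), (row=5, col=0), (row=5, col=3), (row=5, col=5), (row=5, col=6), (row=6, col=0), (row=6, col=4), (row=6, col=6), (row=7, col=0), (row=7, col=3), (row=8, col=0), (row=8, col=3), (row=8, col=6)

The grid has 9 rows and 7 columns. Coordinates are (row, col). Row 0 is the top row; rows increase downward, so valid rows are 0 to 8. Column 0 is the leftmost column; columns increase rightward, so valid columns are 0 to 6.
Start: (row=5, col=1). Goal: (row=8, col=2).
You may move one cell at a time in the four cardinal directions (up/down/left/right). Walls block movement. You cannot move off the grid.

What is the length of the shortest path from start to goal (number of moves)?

BFS from (row=5, col=1) until reaching (row=8, col=2):
  Distance 0: (row=5, col=1)
  Distance 1: (row=4, col=1), (row=5, col=2), (row=6, col=1)
  Distance 2: (row=4, col=0), (row=4, col=2), (row=6, col=2), (row=7, col=1)
  Distance 3: (row=3, col=0), (row=3, col=2), (row=4, col=3), (row=6, col=3), (row=7, col=2), (row=8, col=1)
  Distance 4: (row=2, col=0), (row=3, col=3), (row=8, col=2)  <- goal reached here
One shortest path (4 moves): (row=5, col=1) -> (row=5, col=2) -> (row=6, col=2) -> (row=7, col=2) -> (row=8, col=2)

Answer: Shortest path length: 4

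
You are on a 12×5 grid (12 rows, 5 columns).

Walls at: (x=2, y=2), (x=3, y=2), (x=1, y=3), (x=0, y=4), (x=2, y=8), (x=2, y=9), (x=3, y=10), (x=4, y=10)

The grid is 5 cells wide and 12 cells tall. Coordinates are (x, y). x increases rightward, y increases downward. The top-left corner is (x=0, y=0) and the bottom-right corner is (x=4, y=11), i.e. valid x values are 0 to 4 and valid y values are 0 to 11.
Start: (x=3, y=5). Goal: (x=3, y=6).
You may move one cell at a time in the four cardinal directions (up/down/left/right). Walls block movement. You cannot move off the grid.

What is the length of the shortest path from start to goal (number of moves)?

Answer: Shortest path length: 1

Derivation:
BFS from (x=3, y=5) until reaching (x=3, y=6):
  Distance 0: (x=3, y=5)
  Distance 1: (x=3, y=4), (x=2, y=5), (x=4, y=5), (x=3, y=6)  <- goal reached here
One shortest path (1 moves): (x=3, y=5) -> (x=3, y=6)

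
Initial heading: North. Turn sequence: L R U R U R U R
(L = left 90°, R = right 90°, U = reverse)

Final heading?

Answer: Final heading: East

Derivation:
Start: North
  L (left (90° counter-clockwise)) -> West
  R (right (90° clockwise)) -> North
  U (U-turn (180°)) -> South
  R (right (90° clockwise)) -> West
  U (U-turn (180°)) -> East
  R (right (90° clockwise)) -> South
  U (U-turn (180°)) -> North
  R (right (90° clockwise)) -> East
Final: East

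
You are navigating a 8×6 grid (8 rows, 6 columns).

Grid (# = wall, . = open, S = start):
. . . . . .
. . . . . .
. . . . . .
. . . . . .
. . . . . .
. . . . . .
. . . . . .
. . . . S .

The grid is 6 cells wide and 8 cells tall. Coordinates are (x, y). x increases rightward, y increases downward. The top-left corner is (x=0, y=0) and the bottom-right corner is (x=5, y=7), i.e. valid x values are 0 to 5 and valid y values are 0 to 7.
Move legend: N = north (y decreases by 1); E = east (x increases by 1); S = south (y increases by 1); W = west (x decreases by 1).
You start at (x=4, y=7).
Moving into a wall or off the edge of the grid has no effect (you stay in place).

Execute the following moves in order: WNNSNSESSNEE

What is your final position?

Start: (x=4, y=7)
  W (west): (x=4, y=7) -> (x=3, y=7)
  N (north): (x=3, y=7) -> (x=3, y=6)
  N (north): (x=3, y=6) -> (x=3, y=5)
  S (south): (x=3, y=5) -> (x=3, y=6)
  N (north): (x=3, y=6) -> (x=3, y=5)
  S (south): (x=3, y=5) -> (x=3, y=6)
  E (east): (x=3, y=6) -> (x=4, y=6)
  S (south): (x=4, y=6) -> (x=4, y=7)
  S (south): blocked, stay at (x=4, y=7)
  N (north): (x=4, y=7) -> (x=4, y=6)
  E (east): (x=4, y=6) -> (x=5, y=6)
  E (east): blocked, stay at (x=5, y=6)
Final: (x=5, y=6)

Answer: Final position: (x=5, y=6)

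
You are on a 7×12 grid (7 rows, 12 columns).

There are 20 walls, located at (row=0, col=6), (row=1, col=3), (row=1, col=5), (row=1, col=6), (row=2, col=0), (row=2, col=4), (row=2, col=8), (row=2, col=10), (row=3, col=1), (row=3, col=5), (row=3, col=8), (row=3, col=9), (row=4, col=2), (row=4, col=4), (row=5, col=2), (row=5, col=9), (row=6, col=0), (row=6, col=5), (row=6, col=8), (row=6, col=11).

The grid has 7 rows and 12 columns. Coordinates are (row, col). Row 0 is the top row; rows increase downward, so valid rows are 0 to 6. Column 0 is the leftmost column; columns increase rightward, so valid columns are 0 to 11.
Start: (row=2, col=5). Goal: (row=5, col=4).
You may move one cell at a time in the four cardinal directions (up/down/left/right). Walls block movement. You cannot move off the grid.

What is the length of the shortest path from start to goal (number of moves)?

Answer: Shortest path length: 6

Derivation:
BFS from (row=2, col=5) until reaching (row=5, col=4):
  Distance 0: (row=2, col=5)
  Distance 1: (row=2, col=6)
  Distance 2: (row=2, col=7), (row=3, col=6)
  Distance 3: (row=1, col=7), (row=3, col=7), (row=4, col=6)
  Distance 4: (row=0, col=7), (row=1, col=8), (row=4, col=5), (row=4, col=7), (row=5, col=6)
  Distance 5: (row=0, col=8), (row=1, col=9), (row=4, col=8), (row=5, col=5), (row=5, col=7), (row=6, col=6)
  Distance 6: (row=0, col=9), (row=1, col=10), (row=2, col=9), (row=4, col=9), (row=5, col=4), (row=5, col=8), (row=6, col=7)  <- goal reached here
One shortest path (6 moves): (row=2, col=5) -> (row=2, col=6) -> (row=3, col=6) -> (row=4, col=6) -> (row=4, col=5) -> (row=5, col=5) -> (row=5, col=4)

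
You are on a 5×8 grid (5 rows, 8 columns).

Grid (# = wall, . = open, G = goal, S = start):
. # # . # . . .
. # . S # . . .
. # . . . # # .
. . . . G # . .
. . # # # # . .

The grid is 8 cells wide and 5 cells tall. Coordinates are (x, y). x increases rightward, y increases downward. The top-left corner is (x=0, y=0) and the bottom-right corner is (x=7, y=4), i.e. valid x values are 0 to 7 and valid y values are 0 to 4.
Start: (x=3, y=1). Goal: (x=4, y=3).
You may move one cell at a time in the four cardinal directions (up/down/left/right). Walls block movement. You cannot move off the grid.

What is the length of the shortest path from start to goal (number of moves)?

Answer: Shortest path length: 3

Derivation:
BFS from (x=3, y=1) until reaching (x=4, y=3):
  Distance 0: (x=3, y=1)
  Distance 1: (x=3, y=0), (x=2, y=1), (x=3, y=2)
  Distance 2: (x=2, y=2), (x=4, y=2), (x=3, y=3)
  Distance 3: (x=2, y=3), (x=4, y=3)  <- goal reached here
One shortest path (3 moves): (x=3, y=1) -> (x=3, y=2) -> (x=4, y=2) -> (x=4, y=3)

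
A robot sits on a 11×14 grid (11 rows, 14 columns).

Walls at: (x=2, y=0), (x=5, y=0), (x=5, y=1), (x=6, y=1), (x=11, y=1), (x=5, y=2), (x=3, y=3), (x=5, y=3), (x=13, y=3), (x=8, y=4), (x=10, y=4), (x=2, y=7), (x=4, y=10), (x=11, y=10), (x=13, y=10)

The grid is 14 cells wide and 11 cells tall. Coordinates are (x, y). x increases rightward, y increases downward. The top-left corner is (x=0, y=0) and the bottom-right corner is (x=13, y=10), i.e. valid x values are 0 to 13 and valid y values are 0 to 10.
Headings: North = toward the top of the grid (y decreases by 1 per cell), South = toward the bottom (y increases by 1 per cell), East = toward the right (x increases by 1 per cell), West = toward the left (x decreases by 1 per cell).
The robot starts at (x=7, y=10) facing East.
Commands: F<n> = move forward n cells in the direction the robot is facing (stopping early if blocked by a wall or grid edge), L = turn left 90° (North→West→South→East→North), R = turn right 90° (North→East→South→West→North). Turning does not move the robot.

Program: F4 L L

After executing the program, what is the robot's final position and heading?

Answer: Final position: (x=10, y=10), facing West

Derivation:
Start: (x=7, y=10), facing East
  F4: move forward 3/4 (blocked), now at (x=10, y=10)
  L: turn left, now facing North
  L: turn left, now facing West
Final: (x=10, y=10), facing West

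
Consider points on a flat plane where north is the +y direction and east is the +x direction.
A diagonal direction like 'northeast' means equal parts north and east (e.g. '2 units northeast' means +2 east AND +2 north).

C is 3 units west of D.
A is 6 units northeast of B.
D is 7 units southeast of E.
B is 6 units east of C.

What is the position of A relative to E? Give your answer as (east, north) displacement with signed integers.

Place E at the origin (east=0, north=0).
  D is 7 units southeast of E: delta (east=+7, north=-7); D at (east=7, north=-7).
  C is 3 units west of D: delta (east=-3, north=+0); C at (east=4, north=-7).
  B is 6 units east of C: delta (east=+6, north=+0); B at (east=10, north=-7).
  A is 6 units northeast of B: delta (east=+6, north=+6); A at (east=16, north=-1).
Therefore A relative to E: (east=16, north=-1).

Answer: A is at (east=16, north=-1) relative to E.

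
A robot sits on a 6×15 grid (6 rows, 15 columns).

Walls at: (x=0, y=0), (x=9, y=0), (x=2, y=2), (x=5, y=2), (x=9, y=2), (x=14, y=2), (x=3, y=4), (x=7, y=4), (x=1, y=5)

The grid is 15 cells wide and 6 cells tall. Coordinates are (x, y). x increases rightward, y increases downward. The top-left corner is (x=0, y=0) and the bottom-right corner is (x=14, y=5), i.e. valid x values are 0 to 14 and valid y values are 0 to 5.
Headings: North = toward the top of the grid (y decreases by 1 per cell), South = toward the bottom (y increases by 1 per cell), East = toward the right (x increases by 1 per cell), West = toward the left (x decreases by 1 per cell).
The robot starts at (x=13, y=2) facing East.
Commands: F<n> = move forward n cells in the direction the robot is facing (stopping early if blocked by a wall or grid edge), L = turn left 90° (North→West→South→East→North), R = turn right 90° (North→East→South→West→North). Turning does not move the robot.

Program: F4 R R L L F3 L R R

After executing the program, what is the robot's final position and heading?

Answer: Final position: (x=13, y=2), facing South

Derivation:
Start: (x=13, y=2), facing East
  F4: move forward 0/4 (blocked), now at (x=13, y=2)
  R: turn right, now facing South
  R: turn right, now facing West
  L: turn left, now facing South
  L: turn left, now facing East
  F3: move forward 0/3 (blocked), now at (x=13, y=2)
  L: turn left, now facing North
  R: turn right, now facing East
  R: turn right, now facing South
Final: (x=13, y=2), facing South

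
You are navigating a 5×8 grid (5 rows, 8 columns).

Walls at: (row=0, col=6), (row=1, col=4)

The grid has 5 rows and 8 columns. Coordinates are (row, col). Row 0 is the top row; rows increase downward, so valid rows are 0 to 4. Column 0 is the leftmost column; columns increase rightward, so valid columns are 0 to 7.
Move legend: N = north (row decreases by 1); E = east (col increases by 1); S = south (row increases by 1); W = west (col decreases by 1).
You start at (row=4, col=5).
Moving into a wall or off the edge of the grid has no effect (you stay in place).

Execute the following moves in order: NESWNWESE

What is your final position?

Answer: Final position: (row=4, col=6)

Derivation:
Start: (row=4, col=5)
  N (north): (row=4, col=5) -> (row=3, col=5)
  E (east): (row=3, col=5) -> (row=3, col=6)
  S (south): (row=3, col=6) -> (row=4, col=6)
  W (west): (row=4, col=6) -> (row=4, col=5)
  N (north): (row=4, col=5) -> (row=3, col=5)
  W (west): (row=3, col=5) -> (row=3, col=4)
  E (east): (row=3, col=4) -> (row=3, col=5)
  S (south): (row=3, col=5) -> (row=4, col=5)
  E (east): (row=4, col=5) -> (row=4, col=6)
Final: (row=4, col=6)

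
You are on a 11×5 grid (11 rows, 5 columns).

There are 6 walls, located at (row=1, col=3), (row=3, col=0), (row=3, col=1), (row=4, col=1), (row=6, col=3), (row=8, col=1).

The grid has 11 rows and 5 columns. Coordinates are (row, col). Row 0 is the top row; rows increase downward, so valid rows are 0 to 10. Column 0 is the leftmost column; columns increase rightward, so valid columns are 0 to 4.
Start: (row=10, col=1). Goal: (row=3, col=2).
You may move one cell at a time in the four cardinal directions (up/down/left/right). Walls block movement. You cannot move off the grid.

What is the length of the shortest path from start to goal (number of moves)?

BFS from (row=10, col=1) until reaching (row=3, col=2):
  Distance 0: (row=10, col=1)
  Distance 1: (row=9, col=1), (row=10, col=0), (row=10, col=2)
  Distance 2: (row=9, col=0), (row=9, col=2), (row=10, col=3)
  Distance 3: (row=8, col=0), (row=8, col=2), (row=9, col=3), (row=10, col=4)
  Distance 4: (row=7, col=0), (row=7, col=2), (row=8, col=3), (row=9, col=4)
  Distance 5: (row=6, col=0), (row=6, col=2), (row=7, col=1), (row=7, col=3), (row=8, col=4)
  Distance 6: (row=5, col=0), (row=5, col=2), (row=6, col=1), (row=7, col=4)
  Distance 7: (row=4, col=0), (row=4, col=2), (row=5, col=1), (row=5, col=3), (row=6, col=4)
  Distance 8: (row=3, col=2), (row=4, col=3), (row=5, col=4)  <- goal reached here
One shortest path (8 moves): (row=10, col=1) -> (row=10, col=2) -> (row=9, col=2) -> (row=8, col=2) -> (row=7, col=2) -> (row=6, col=2) -> (row=5, col=2) -> (row=4, col=2) -> (row=3, col=2)

Answer: Shortest path length: 8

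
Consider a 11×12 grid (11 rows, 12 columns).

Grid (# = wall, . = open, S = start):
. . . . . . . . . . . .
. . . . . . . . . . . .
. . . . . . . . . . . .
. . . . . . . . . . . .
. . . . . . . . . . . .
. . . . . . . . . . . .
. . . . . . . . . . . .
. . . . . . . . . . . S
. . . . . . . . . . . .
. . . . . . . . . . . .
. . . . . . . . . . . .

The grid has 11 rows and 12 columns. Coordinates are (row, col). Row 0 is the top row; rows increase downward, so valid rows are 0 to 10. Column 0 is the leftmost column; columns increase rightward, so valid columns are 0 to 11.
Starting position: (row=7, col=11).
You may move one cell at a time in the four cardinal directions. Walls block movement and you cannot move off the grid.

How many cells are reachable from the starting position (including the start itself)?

BFS flood-fill from (row=7, col=11):
  Distance 0: (row=7, col=11)
  Distance 1: (row=6, col=11), (row=7, col=10), (row=8, col=11)
  Distance 2: (row=5, col=11), (row=6, col=10), (row=7, col=9), (row=8, col=10), (row=9, col=11)
  Distance 3: (row=4, col=11), (row=5, col=10), (row=6, col=9), (row=7, col=8), (row=8, col=9), (row=9, col=10), (row=10, col=11)
  Distance 4: (row=3, col=11), (row=4, col=10), (row=5, col=9), (row=6, col=8), (row=7, col=7), (row=8, col=8), (row=9, col=9), (row=10, col=10)
  Distance 5: (row=2, col=11), (row=3, col=10), (row=4, col=9), (row=5, col=8), (row=6, col=7), (row=7, col=6), (row=8, col=7), (row=9, col=8), (row=10, col=9)
  Distance 6: (row=1, col=11), (row=2, col=10), (row=3, col=9), (row=4, col=8), (row=5, col=7), (row=6, col=6), (row=7, col=5), (row=8, col=6), (row=9, col=7), (row=10, col=8)
  Distance 7: (row=0, col=11), (row=1, col=10), (row=2, col=9), (row=3, col=8), (row=4, col=7), (row=5, col=6), (row=6, col=5), (row=7, col=4), (row=8, col=5), (row=9, col=6), (row=10, col=7)
  Distance 8: (row=0, col=10), (row=1, col=9), (row=2, col=8), (row=3, col=7), (row=4, col=6), (row=5, col=5), (row=6, col=4), (row=7, col=3), (row=8, col=4), (row=9, col=5), (row=10, col=6)
  Distance 9: (row=0, col=9), (row=1, col=8), (row=2, col=7), (row=3, col=6), (row=4, col=5), (row=5, col=4), (row=6, col=3), (row=7, col=2), (row=8, col=3), (row=9, col=4), (row=10, col=5)
  Distance 10: (row=0, col=8), (row=1, col=7), (row=2, col=6), (row=3, col=5), (row=4, col=4), (row=5, col=3), (row=6, col=2), (row=7, col=1), (row=8, col=2), (row=9, col=3), (row=10, col=4)
  Distance 11: (row=0, col=7), (row=1, col=6), (row=2, col=5), (row=3, col=4), (row=4, col=3), (row=5, col=2), (row=6, col=1), (row=7, col=0), (row=8, col=1), (row=9, col=2), (row=10, col=3)
  Distance 12: (row=0, col=6), (row=1, col=5), (row=2, col=4), (row=3, col=3), (row=4, col=2), (row=5, col=1), (row=6, col=0), (row=8, col=0), (row=9, col=1), (row=10, col=2)
  Distance 13: (row=0, col=5), (row=1, col=4), (row=2, col=3), (row=3, col=2), (row=4, col=1), (row=5, col=0), (row=9, col=0), (row=10, col=1)
  Distance 14: (row=0, col=4), (row=1, col=3), (row=2, col=2), (row=3, col=1), (row=4, col=0), (row=10, col=0)
  Distance 15: (row=0, col=3), (row=1, col=2), (row=2, col=1), (row=3, col=0)
  Distance 16: (row=0, col=2), (row=1, col=1), (row=2, col=0)
  Distance 17: (row=0, col=1), (row=1, col=0)
  Distance 18: (row=0, col=0)
Total reachable: 132 (grid has 132 open cells total)

Answer: Reachable cells: 132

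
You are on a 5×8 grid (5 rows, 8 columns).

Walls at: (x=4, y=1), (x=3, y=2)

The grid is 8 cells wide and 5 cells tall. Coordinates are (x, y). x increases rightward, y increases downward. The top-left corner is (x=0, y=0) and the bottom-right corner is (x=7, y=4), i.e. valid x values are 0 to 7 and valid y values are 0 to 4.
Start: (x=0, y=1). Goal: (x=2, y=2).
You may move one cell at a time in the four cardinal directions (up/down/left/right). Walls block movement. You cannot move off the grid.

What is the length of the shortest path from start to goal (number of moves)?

Answer: Shortest path length: 3

Derivation:
BFS from (x=0, y=1) until reaching (x=2, y=2):
  Distance 0: (x=0, y=1)
  Distance 1: (x=0, y=0), (x=1, y=1), (x=0, y=2)
  Distance 2: (x=1, y=0), (x=2, y=1), (x=1, y=2), (x=0, y=3)
  Distance 3: (x=2, y=0), (x=3, y=1), (x=2, y=2), (x=1, y=3), (x=0, y=4)  <- goal reached here
One shortest path (3 moves): (x=0, y=1) -> (x=1, y=1) -> (x=2, y=1) -> (x=2, y=2)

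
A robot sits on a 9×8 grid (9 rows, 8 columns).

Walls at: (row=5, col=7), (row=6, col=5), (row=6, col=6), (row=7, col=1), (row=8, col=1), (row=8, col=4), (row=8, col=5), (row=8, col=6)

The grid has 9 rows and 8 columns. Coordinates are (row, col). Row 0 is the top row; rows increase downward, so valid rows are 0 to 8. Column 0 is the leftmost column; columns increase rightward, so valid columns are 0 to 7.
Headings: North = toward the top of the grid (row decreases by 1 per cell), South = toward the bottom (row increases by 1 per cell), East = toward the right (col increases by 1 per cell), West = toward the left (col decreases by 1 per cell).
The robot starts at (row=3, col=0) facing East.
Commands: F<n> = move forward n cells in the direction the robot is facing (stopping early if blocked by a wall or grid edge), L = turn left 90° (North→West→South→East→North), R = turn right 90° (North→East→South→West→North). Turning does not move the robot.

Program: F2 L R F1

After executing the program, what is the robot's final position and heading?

Start: (row=3, col=0), facing East
  F2: move forward 2, now at (row=3, col=2)
  L: turn left, now facing North
  R: turn right, now facing East
  F1: move forward 1, now at (row=3, col=3)
Final: (row=3, col=3), facing East

Answer: Final position: (row=3, col=3), facing East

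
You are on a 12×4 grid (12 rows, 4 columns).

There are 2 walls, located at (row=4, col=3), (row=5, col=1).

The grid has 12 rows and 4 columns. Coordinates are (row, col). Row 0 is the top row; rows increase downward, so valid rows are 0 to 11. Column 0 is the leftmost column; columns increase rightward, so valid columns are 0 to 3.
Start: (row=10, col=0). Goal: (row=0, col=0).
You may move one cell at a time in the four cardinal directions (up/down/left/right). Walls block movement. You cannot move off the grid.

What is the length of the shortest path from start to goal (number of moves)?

Answer: Shortest path length: 10

Derivation:
BFS from (row=10, col=0) until reaching (row=0, col=0):
  Distance 0: (row=10, col=0)
  Distance 1: (row=9, col=0), (row=10, col=1), (row=11, col=0)
  Distance 2: (row=8, col=0), (row=9, col=1), (row=10, col=2), (row=11, col=1)
  Distance 3: (row=7, col=0), (row=8, col=1), (row=9, col=2), (row=10, col=3), (row=11, col=2)
  Distance 4: (row=6, col=0), (row=7, col=1), (row=8, col=2), (row=9, col=3), (row=11, col=3)
  Distance 5: (row=5, col=0), (row=6, col=1), (row=7, col=2), (row=8, col=3)
  Distance 6: (row=4, col=0), (row=6, col=2), (row=7, col=3)
  Distance 7: (row=3, col=0), (row=4, col=1), (row=5, col=2), (row=6, col=3)
  Distance 8: (row=2, col=0), (row=3, col=1), (row=4, col=2), (row=5, col=3)
  Distance 9: (row=1, col=0), (row=2, col=1), (row=3, col=2)
  Distance 10: (row=0, col=0), (row=1, col=1), (row=2, col=2), (row=3, col=3)  <- goal reached here
One shortest path (10 moves): (row=10, col=0) -> (row=9, col=0) -> (row=8, col=0) -> (row=7, col=0) -> (row=6, col=0) -> (row=5, col=0) -> (row=4, col=0) -> (row=3, col=0) -> (row=2, col=0) -> (row=1, col=0) -> (row=0, col=0)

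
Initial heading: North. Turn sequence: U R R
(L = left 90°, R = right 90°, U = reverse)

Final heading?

Answer: Final heading: North

Derivation:
Start: North
  U (U-turn (180°)) -> South
  R (right (90° clockwise)) -> West
  R (right (90° clockwise)) -> North
Final: North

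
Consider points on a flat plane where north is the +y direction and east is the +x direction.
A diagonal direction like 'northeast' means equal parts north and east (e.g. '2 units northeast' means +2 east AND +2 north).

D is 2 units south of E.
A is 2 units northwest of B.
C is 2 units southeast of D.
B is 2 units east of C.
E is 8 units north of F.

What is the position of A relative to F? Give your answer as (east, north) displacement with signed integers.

Answer: A is at (east=2, north=6) relative to F.

Derivation:
Place F at the origin (east=0, north=0).
  E is 8 units north of F: delta (east=+0, north=+8); E at (east=0, north=8).
  D is 2 units south of E: delta (east=+0, north=-2); D at (east=0, north=6).
  C is 2 units southeast of D: delta (east=+2, north=-2); C at (east=2, north=4).
  B is 2 units east of C: delta (east=+2, north=+0); B at (east=4, north=4).
  A is 2 units northwest of B: delta (east=-2, north=+2); A at (east=2, north=6).
Therefore A relative to F: (east=2, north=6).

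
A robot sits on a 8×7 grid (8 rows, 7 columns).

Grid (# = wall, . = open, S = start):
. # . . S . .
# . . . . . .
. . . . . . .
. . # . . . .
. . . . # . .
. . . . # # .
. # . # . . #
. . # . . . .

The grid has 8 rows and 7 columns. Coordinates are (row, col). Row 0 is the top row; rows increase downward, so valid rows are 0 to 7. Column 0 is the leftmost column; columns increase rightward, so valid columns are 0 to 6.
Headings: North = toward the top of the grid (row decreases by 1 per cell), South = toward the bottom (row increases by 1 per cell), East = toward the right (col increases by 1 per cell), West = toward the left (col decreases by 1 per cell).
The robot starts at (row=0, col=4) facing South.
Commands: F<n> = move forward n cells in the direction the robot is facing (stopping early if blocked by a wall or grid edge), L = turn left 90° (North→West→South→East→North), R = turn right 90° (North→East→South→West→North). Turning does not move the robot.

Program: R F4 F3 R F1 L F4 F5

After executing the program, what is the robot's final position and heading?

Answer: Final position: (row=0, col=2), facing West

Derivation:
Start: (row=0, col=4), facing South
  R: turn right, now facing West
  F4: move forward 2/4 (blocked), now at (row=0, col=2)
  F3: move forward 0/3 (blocked), now at (row=0, col=2)
  R: turn right, now facing North
  F1: move forward 0/1 (blocked), now at (row=0, col=2)
  L: turn left, now facing West
  F4: move forward 0/4 (blocked), now at (row=0, col=2)
  F5: move forward 0/5 (blocked), now at (row=0, col=2)
Final: (row=0, col=2), facing West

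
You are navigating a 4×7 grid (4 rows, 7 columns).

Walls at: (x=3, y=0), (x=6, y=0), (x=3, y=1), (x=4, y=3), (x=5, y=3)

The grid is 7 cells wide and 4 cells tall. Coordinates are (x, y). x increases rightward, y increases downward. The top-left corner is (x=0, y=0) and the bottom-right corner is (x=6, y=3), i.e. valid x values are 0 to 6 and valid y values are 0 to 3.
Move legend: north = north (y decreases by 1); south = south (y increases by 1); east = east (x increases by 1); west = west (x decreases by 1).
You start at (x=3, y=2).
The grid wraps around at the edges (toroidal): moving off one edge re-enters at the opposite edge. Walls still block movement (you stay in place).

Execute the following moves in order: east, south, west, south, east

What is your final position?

Start: (x=3, y=2)
  east (east): (x=3, y=2) -> (x=4, y=2)
  south (south): blocked, stay at (x=4, y=2)
  west (west): (x=4, y=2) -> (x=3, y=2)
  south (south): (x=3, y=2) -> (x=3, y=3)
  east (east): blocked, stay at (x=3, y=3)
Final: (x=3, y=3)

Answer: Final position: (x=3, y=3)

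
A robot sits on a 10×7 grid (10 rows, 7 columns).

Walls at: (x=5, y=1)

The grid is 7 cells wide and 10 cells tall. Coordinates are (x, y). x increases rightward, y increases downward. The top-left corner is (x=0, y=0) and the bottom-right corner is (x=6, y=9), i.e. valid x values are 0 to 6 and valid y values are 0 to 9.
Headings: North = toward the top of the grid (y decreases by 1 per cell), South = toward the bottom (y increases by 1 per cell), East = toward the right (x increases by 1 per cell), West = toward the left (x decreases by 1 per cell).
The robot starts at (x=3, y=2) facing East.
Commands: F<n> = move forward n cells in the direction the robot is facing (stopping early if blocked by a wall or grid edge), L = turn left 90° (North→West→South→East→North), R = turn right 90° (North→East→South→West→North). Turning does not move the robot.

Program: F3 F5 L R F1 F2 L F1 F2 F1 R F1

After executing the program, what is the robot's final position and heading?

Answer: Final position: (x=6, y=0), facing East

Derivation:
Start: (x=3, y=2), facing East
  F3: move forward 3, now at (x=6, y=2)
  F5: move forward 0/5 (blocked), now at (x=6, y=2)
  L: turn left, now facing North
  R: turn right, now facing East
  F1: move forward 0/1 (blocked), now at (x=6, y=2)
  F2: move forward 0/2 (blocked), now at (x=6, y=2)
  L: turn left, now facing North
  F1: move forward 1, now at (x=6, y=1)
  F2: move forward 1/2 (blocked), now at (x=6, y=0)
  F1: move forward 0/1 (blocked), now at (x=6, y=0)
  R: turn right, now facing East
  F1: move forward 0/1 (blocked), now at (x=6, y=0)
Final: (x=6, y=0), facing East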